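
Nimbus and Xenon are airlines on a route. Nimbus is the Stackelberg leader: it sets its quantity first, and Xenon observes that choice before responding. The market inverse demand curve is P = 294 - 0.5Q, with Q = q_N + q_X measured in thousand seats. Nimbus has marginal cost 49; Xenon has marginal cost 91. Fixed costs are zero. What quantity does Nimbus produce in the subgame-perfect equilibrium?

287

Solve by backward induction. Given q_N, the follower Xenon maximises π_X = (294 - (1/2)q_N - (1/2)q_X)q_X - 91q_X.
Setting the follower's marginal profit to zero, 203 - (1/2)q_N - q_X = 0, i.e. q_X = (203 - (1/2)q_N).
Nimbus substitutes q_X(q_N) into its own profit: π_N = q_N(294 - (1/2)q_N - (203 - (1/2)q_N)/2) - 49q_N = (385/2 - (1/4)q_N)q_N - 49q_N.
Maximising: ∂π_N/∂q_N = 287/2 - (1/2)q_N = 0, giving q_N = 287.
Then q_X = (203 - (1/2)·287) = 119/2.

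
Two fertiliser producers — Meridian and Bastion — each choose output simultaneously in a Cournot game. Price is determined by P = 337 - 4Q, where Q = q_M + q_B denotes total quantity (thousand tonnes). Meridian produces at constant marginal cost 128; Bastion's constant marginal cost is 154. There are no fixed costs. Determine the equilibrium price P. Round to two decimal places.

Meridian's profit: π_M = (337 - 4Q)q_M - (128q_M). Setting ∂π_M/∂q_M = 0: 209 - 8q_M - 4(q_B) = 0.
Bastion's first-order condition: 183 - 8q_B - 4(q_M) = 0.
Rearranging gives the reaction functions q_M = (209 - 4q_B)/8 and q_B = (183 - 4q_M)/8.
Substituting one into the other gives q_M = 235/12 and q_B = 157/12.
Total output Q = 98/3, so price P = 337 - 4·(98/3) = 619/3.

206.33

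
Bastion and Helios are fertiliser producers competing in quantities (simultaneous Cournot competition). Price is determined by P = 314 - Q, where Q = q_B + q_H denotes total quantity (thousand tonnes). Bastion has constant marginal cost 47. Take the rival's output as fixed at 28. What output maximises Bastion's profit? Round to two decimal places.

119.50

With the rival's output fixed at 28, Bastion's profit is π_B = (314 - 28 - q_B)q_B - (47q_B) = (286 - q_B)q_B - (47q_B).
∂π_B/∂q_B = 239 - 2q_B = 0, so q_B = 239/2.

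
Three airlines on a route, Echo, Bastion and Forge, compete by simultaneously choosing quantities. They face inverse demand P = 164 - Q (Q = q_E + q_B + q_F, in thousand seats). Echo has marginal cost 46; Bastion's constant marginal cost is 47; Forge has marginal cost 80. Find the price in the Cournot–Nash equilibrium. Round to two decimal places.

84.25

Echo's profit: π_E = (164 - Q)q_E - (46q_E). Setting ∂π_E/∂q_E = 0: 118 - 2q_E - (q_B + q_F) = 0.
Bastion's first-order condition: 117 - 2q_B - (q_E + q_F) = 0.
Forge's first-order condition: 84 - 2q_F - (q_E + q_B) = 0.
Adding the 3 first-order conditions: 319 − 4Q = 0, so Q = 319/4.
Back-substituting: q_E = (118 − 319/4) = 153/4, q_B = (117 − 319/4) = 149/4, q_F = (84 − 319/4) = 17/4.
Total output Q = 319/4, so price P = 164 - 319/4 = 337/4.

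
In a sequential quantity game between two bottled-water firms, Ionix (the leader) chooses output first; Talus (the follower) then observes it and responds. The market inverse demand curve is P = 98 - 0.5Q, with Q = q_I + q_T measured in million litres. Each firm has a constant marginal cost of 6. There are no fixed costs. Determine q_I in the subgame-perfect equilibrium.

92

Solve by backward induction. Given q_I, the follower Talus maximises π_T = (98 - (1/2)q_I - (1/2)q_T)q_T - 6q_T.
∂π_T/∂q_T = 92 - (1/2)q_I - q_T = 0 gives the reaction function q_T = (92 - (1/2)q_I).
Ionix substitutes q_T(q_I) into its own profit: π_I = q_I(98 - (1/2)q_I - (92 - (1/2)q_I)/2) - 6q_I = (52 - (1/4)q_I)q_I - 6q_I.
The leader's first-order condition 46 - (1/2)q_I = 0 yields q_I = 92.
Then q_T = (92 - (1/2)·92) = 46.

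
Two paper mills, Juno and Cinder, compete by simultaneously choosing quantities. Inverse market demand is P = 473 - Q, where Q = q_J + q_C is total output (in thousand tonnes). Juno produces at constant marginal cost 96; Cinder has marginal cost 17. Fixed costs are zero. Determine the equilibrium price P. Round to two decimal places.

195.33

Juno's profit: π_J = (473 - Q)q_J - (96q_J). Setting ∂π_J/∂q_J = 0: 377 - 2q_J - (q_C) = 0.
Cinder's first-order condition: 456 - 2q_C - (q_J) = 0.
So q_J = (377 - q_C)/2 and q_C = (456 - q_J)/2.
Solving the pair: q_J = 298/3, q_C = 535/3.
Total output Q = 833/3, so price P = 473 - 833/3 = 586/3.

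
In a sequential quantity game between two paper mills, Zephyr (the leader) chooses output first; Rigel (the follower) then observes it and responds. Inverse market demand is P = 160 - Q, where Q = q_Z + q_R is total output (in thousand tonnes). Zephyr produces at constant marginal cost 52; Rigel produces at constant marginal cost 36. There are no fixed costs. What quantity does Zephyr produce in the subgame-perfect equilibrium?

Solve by backward induction. Given q_Z, the follower Rigel maximises π_R = (160 - q_Z - q_R)q_R - 36q_R.
Follower FOC: 124 - q_Z - 2q_R = 0, so q_R(q_Z) = (124 - q_Z)/2.
Zephyr substitutes q_R(q_Z) into its own profit: π_Z = q_Z(160 - q_Z - (124 - q_Z)/2) - 52q_Z = (98 - (1/2)q_Z)q_Z - 52q_Z.
Leader FOC: 46 - q_Z = 0, so q_Z = 46.
Then q_R = (124 - 46)/2 = 39.

46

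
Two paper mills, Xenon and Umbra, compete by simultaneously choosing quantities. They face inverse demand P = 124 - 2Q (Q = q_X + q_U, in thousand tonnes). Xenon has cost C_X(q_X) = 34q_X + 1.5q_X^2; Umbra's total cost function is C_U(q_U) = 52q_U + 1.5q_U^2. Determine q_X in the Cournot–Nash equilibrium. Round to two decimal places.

10.80

Xenon's profit: π_X = (124 - 2Q)q_X - (34q_X + (3/2)q_X²). Setting ∂π_X/∂q_X = 0: 90 - 7q_X - 2(q_U) = 0.
Umbra's first-order condition: 72 - 7q_U - 2(q_X) = 0.
Best responses: q_X = (90 - 2q_U)/7, q_U = (72 - 2q_X)/7.
Substituting one into the other gives q_X = 54/5 and q_U = 36/5.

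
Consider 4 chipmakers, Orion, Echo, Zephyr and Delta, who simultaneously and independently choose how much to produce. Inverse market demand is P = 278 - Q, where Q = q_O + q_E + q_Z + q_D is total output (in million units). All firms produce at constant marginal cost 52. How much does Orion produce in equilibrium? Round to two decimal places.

A representative firm's profit is π_i = q_i(278 - Q) - 52q_i.
First-order condition (treating rivals' output as given): 226 - 2q_i - Σ_{j≠i} q_j = 0.
By symmetry each firm produces the same amount; substituting Σ_{j≠i} q_j = 3q_i yields q_i = 226/5.

45.20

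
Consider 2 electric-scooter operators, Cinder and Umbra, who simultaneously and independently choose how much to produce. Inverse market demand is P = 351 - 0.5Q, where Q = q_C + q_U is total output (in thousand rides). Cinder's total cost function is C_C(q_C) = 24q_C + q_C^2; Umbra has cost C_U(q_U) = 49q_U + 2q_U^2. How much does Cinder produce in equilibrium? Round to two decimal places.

100.61

Cinder's profit: π_C = (351 - 0.5Q)q_C - (24q_C + q_C²). Setting ∂π_C/∂q_C = 0: 327 - 3q_C - (1/2)(q_U) = 0.
Umbra's first-order condition: 302 - 5q_U - (1/2)(q_C) = 0.
Rearranging gives the reaction functions q_C = (327 - (1/2)q_U)/3 and q_U = (302 - (1/2)q_C)/5.
Solving the pair: q_C = 100.6102, q_U = 50.3390.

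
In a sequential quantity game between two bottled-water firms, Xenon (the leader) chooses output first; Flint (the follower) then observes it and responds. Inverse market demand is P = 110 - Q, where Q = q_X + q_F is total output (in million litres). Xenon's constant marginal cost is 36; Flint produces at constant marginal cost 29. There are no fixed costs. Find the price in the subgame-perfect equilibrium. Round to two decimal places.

52.75

Solve by backward induction. Given q_X, the follower Flint maximises π_F = (110 - q_X - q_F)q_F - 29q_F.
Setting the follower's marginal profit to zero, 81 - q_X - 2q_F = 0, i.e. q_F = (81 - q_X)/2.
The leader anticipates this reaction. Substituting into P = 110 - Q gives P = 139/2 - (1/2)q_X, so π_X = (139/2 - (1/2)q_X)q_X - 36q_X.
Maximising: ∂π_X/∂q_X = 67/2 - q_X = 0, giving q_X = 67/2.
Then q_F = (81 - 67/2)/2 = 95/4.
Total output Q = 229/4, so price P = 110 - 229/4 = 211/4.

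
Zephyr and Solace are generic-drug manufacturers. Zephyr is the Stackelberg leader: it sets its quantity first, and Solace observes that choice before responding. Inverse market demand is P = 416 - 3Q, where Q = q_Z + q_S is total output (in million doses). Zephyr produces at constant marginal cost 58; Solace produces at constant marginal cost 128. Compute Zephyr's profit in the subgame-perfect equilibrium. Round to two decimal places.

The follower Solace best-responds to any q_Z: π_S = (416 - 3Q)q_S - 128q_S.
Follower FOC: 288 - 3q_Z - 6q_S = 0, so q_S(q_Z) = (288 - 3q_Z)/6.
Zephyr substitutes q_S(q_Z) into its own profit: π_Z = q_Z(416 - 3q_Z - (288 - 3q_Z)/2) - 58q_Z = (272 - (3/2)q_Z)q_Z - 58q_Z.
Leader FOC: 214 - 3q_Z = 0, so q_Z = 214/3.
Then q_S = (288 - 3·(214/3))/6 = 37/3.
Price P = 416 - 3·(251/3) = 165.
Zephyr's profit: (165 - 58)·(214/3) = 7632.6667.

7632.67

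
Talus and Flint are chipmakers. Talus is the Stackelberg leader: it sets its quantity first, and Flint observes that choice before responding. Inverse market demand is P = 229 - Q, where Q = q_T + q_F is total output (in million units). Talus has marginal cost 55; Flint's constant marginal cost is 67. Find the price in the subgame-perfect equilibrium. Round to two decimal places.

101.50

The follower Flint best-responds to any q_T: π_F = (229 - Q)q_F - 67q_F.
Setting the follower's marginal profit to zero, 162 - q_T - 2q_F = 0, i.e. q_F = (162 - q_T)/2.
Talus substitutes q_F(q_T) into its own profit: π_T = q_T(229 - q_T - (162 - q_T)/2) - 55q_T = (148 - (1/2)q_T)q_T - 55q_T.
Leader FOC: 93 - q_T = 0, so q_T = 93.
Then q_F = (162 - 93)/2 = 69/2.
Total output Q = 255/2, so price P = 229 - 255/2 = 203/2.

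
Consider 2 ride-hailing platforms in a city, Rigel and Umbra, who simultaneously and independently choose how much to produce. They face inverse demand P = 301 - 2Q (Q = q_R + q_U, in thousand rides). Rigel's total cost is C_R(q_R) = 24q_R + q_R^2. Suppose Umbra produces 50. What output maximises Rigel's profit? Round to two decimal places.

29.50

With the rival's output fixed at 50, Rigel's profit is π_R = (301 - 2·50 - 2q_R)q_R - (24q_R + q_R²) = (201 - 2q_R)q_R - (24q_R + q_R²).
∂π_R/∂q_R = 177 - 6q_R = 0, so q_R = 59/2.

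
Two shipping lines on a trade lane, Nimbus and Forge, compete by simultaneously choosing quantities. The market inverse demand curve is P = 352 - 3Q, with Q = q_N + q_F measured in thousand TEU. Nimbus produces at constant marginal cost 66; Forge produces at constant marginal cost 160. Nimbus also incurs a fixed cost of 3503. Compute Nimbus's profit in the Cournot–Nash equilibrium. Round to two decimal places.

Nimbus's profit: π_N = (352 - 3Q)q_N - (66q_N). Setting ∂π_N/∂q_N = 0: 286 - 6q_N - 3(q_F) = 0.
Forge's profit: π_F = (352 - 3Q)q_F - (160q_F). Setting ∂π_F/∂q_F = 0: 192 - 6q_F - 3(q_N) = 0.
Rearranging gives the reaction functions q_N = (286 - 3q_F)/6 and q_F = (192 - 3q_N)/6.
Solving the pair: q_N = 380/9, q_F = 98/9.
Price P = 352 - 3·(478/9) = 578/3.
Nimbus's profit: (578/3 - 66)·(380/9) - 3503 = 1845.1481.

1845.15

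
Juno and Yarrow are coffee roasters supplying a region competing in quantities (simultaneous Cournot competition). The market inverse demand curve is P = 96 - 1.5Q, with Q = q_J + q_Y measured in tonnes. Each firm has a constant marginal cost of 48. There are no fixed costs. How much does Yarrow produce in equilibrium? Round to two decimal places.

10.67

A representative firm's profit is π_i = q_i(96 - 1.5Q) - 48q_i.
First-order condition (treating rivals' output as given): 48 - 3q_i - (3/2)q_j = 0.
By symmetry each firm produces the same amount; substituting q_j = q_i yields q_i = 48/(9/2) = 32/3.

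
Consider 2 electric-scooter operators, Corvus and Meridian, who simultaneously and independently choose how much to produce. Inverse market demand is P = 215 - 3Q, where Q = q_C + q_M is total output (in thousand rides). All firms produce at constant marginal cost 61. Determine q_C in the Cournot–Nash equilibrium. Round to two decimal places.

17.11

A representative firm's profit is π_i = q_i(215 - 3Q) - 61q_i.
First-order condition (treating rivals' output as given): 154 - 6q_i - 3q_j = 0.
By symmetry each firm produces the same amount; substituting q_j = q_i yields q_i = 154/9.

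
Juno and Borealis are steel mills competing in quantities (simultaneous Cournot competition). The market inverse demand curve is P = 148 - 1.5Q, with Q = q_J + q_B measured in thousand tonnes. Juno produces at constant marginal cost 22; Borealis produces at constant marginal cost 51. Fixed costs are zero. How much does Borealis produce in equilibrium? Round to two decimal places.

Juno's profit: π_J = (148 - 1.5Q)q_J - (22q_J). Setting ∂π_J/∂q_J = 0: 126 - 3q_J - (3/2)(q_B) = 0.
Borealis's first-order condition: 97 - 3q_B - (3/2)(q_J) = 0.
Best responses: q_J = (126 - (3/2)q_B)/3, q_B = (97 - (3/2)q_J)/3.
Solving the pair: q_J = 310/9, q_B = 136/9.

15.11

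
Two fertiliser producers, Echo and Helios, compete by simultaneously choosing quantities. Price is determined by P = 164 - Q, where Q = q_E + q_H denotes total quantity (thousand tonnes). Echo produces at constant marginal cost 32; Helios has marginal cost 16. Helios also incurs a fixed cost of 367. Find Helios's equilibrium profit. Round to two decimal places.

Echo's profit: π_E = (164 - Q)q_E - (32q_E). Setting ∂π_E/∂q_E = 0: 132 - 2q_E - (q_H) = 0.
Helios's first-order condition: 148 - 2q_H - (q_E) = 0.
Best responses: q_E = (132 - q_H)/2, q_H = (148 - q_E)/2.
Solving the pair: q_E = 116/3, q_H = 164/3.
Price P = 164 - 280/3 = 212/3.
Helios's profit: (212/3 - 16)·(164/3) - 367 = 2621.4444.

2621.44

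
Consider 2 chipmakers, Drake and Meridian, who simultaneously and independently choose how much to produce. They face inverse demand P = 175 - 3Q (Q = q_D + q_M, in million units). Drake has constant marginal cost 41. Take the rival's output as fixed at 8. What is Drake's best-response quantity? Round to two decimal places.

18.33

With the rival's output fixed at 8, Drake's profit is π_D = (175 - 3·8 - 3q_D)q_D - (41q_D) = (151 - 3q_D)q_D - (41q_D).
∂π_D/∂q_D = 110 - 6q_D = 0, so q_D = 55/3.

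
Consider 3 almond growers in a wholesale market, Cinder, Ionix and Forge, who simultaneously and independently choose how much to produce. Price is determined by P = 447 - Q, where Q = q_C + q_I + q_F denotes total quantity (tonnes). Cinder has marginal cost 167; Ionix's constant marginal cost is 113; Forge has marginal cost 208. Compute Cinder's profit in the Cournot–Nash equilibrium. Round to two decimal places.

Cinder's profit: π_C = (447 - Q)q_C - (167q_C). Setting ∂π_C/∂q_C = 0: 280 - 2q_C - (q_I + q_F) = 0.
Ionix's profit: π_I = (447 - Q)q_I - (113q_I). Setting ∂π_I/∂q_I = 0: 334 - 2q_I - (q_C + q_F) = 0.
Forge's first-order condition: 239 - 2q_F - (q_C + q_I) = 0.
Summing all 3 equations gives 853 − 4Q = 0, hence Q = 853/4.
Back-substituting: q_C = (280 − 853/4) = 267/4, q_I = (334 − 853/4) = 483/4, q_F = (239 − 853/4) = 103/4.
Price P = 447 - 853/4 = 935/4.
Cinder's profit: (935/4 - 167)·(267/4) = 4455.5625.

4455.56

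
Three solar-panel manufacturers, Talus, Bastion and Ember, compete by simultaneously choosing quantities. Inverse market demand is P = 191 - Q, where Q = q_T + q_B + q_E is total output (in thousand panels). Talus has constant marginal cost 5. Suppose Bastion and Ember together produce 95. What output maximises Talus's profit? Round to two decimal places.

45.50

With rivals' combined output fixed at 95, Talus's profit is π_T = (191 - 95 - q_T)q_T - (5q_T) = (96 - q_T)q_T - (5q_T).
∂π_T/∂q_T = 91 - 2q_T = 0, so q_T = 91/2.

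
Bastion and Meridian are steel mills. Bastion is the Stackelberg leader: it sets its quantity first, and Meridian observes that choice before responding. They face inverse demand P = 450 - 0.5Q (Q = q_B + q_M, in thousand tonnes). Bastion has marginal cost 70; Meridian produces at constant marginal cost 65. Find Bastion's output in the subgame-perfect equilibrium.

375

Solve by backward induction. Given q_B, the follower Meridian maximises π_M = (450 - (1/2)q_B - (1/2)q_M)q_M - 65q_M.
∂π_M/∂q_M = 385 - (1/2)q_B - q_M = 0 gives the reaction function q_M = (385 - (1/2)q_B).
The leader anticipates this reaction. Substituting into P = 450 - 0.5Q gives P = 515/2 - (1/4)q_B, so π_B = (515/2 - (1/4)q_B)q_B - 70q_B.
The leader's first-order condition 375/2 - (1/2)q_B = 0 yields q_B = 375.
Then q_M = (385 - (1/2)·375) = 395/2.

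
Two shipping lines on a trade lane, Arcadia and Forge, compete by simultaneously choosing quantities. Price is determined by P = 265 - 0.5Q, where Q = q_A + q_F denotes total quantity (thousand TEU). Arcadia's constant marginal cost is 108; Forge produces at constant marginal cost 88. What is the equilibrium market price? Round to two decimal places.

153.67

Arcadia's profit: π_A = (265 - 0.5Q)q_A - (108q_A). Setting ∂π_A/∂q_A = 0: 157 - q_A - (1/2)(q_F) = 0.
Forge's profit: π_F = (265 - 0.5Q)q_F - (88q_F). Setting ∂π_F/∂q_F = 0: 177 - q_F - (1/2)(q_A) = 0.
Best responses: q_A = (157 - (1/2)q_F), q_F = (177 - (1/2)q_A).
Substituting one into the other gives q_A = 274/3 and q_F = 394/3.
Total output Q = 668/3, so price P = 265 - (1/2)·(668/3) = 461/3.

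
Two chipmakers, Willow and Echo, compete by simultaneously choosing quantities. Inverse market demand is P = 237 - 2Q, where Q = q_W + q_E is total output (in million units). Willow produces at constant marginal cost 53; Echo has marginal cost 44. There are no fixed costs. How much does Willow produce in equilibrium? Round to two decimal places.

Willow's profit: π_W = (237 - 2Q)q_W - (53q_W). Setting ∂π_W/∂q_W = 0: 184 - 4q_W - 2(q_E) = 0.
Echo's profit: π_E = (237 - 2Q)q_E - (44q_E). Setting ∂π_E/∂q_E = 0: 193 - 4q_E - 2(q_W) = 0.
Rearranging gives the reaction functions q_W = (184 - 2q_E)/4 and q_E = (193 - 2q_W)/4.
Solving the pair: q_W = 175/6, q_E = 101/3.

29.17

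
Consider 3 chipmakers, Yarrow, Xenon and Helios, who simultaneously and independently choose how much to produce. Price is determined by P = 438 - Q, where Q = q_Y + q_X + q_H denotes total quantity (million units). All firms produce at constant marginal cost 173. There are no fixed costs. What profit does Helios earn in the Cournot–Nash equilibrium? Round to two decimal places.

Each firm earns π_i = (438 - Q)q_i - 173q_i.
First-order condition (treating rivals' output as given): 265 - 2q_i - Σ_{j≠i} q_j = 0.
With identical firms every q_j equals q_i, so Σ_{j≠i} q_j = 2q_i and 265 = 4q_i, giving q_i = 265/4.
Price P = 438 - 795/4 = 957/4.
Helios's profit: (957/4 - 173)·(265/4) = 4389.0625.

4389.06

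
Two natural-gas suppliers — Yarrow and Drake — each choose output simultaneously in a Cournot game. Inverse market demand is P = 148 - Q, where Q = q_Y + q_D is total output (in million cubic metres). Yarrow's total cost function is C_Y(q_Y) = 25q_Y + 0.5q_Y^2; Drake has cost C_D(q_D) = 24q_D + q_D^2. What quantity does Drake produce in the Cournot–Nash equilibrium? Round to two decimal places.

Yarrow's profit: π_Y = (148 - Q)q_Y - (25q_Y + (1/2)q_Y²). Setting ∂π_Y/∂q_Y = 0: 123 - 3q_Y - (q_D) = 0.
Drake's profit: π_D = (148 - Q)q_D - (24q_D + q_D²). Setting ∂π_D/∂q_D = 0: 124 - 4q_D - (q_Y) = 0.
Rearranging gives the reaction functions q_Y = (123 - q_D)/3 and q_D = (124 - q_Y)/4.
Substituting one into the other gives q_Y = 368/11 and q_D = 249/11.

22.64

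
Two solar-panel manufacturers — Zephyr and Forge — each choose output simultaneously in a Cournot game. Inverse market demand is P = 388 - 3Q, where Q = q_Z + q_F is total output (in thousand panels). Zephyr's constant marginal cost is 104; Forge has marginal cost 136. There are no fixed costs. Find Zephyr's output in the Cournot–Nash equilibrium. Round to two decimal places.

35.11

Zephyr's profit: π_Z = (388 - 3Q)q_Z - (104q_Z). Setting ∂π_Z/∂q_Z = 0: 284 - 6q_Z - 3(q_F) = 0.
Forge's first-order condition: 252 - 6q_F - 3(q_Z) = 0.
Rearranging gives the reaction functions q_Z = (284 - 3q_F)/6 and q_F = (252 - 3q_Z)/6.
Solving the pair: q_Z = 316/9, q_F = 220/9.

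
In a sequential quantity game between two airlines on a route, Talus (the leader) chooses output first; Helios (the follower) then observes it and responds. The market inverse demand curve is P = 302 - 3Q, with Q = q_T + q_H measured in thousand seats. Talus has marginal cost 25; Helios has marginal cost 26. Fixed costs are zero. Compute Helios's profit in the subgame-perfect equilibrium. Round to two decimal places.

The follower Helios best-responds to any q_T: π_H = (302 - 3Q)q_H - 26q_H.
Setting the follower's marginal profit to zero, 276 - 3q_T - 6q_H = 0, i.e. q_H = (276 - 3q_T)/6.
The leader anticipates this reaction. Substituting into P = 302 - 3Q gives P = 164 - (3/2)q_T, so π_T = (164 - (3/2)q_T)q_T - 25q_T.
The leader's first-order condition 139 - 3q_T = 0 yields q_T = 139/3.
Then q_H = (276 - 3·(139/3))/6 = 137/6.
Price P = 302 - 3·(415/6) = 189/2.
Helios's profit: (189/2 - 26)·(137/6) = 1564.0833.

1564.08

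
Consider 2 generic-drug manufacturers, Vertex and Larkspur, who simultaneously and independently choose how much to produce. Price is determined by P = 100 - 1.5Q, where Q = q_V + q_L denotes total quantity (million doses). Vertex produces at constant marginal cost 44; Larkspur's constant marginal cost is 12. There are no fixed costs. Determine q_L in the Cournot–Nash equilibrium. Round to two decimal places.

Vertex's profit: π_V = (100 - 1.5Q)q_V - (44q_V). Setting ∂π_V/∂q_V = 0: 56 - 3q_V - (3/2)(q_L) = 0.
Larkspur's first-order condition: 88 - 3q_L - (3/2)(q_V) = 0.
Rearranging gives the reaction functions q_V = (56 - (3/2)q_L)/3 and q_L = (88 - (3/2)q_V)/3.
Substituting one into the other gives q_V = 16/3 and q_L = 80/3.

26.67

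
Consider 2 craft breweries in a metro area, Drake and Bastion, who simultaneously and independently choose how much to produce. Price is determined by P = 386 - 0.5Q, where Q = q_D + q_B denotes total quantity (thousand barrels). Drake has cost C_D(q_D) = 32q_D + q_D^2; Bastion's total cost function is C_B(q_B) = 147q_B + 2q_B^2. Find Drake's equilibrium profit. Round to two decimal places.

Drake's profit: π_D = (386 - 0.5Q)q_D - (32q_D + q_D²). Setting ∂π_D/∂q_D = 0: 354 - 3q_D - (1/2)(q_B) = 0.
Bastion's profit: π_B = (386 - 0.5Q)q_B - (147q_B + 2q_B²). Setting ∂π_B/∂q_B = 0: 239 - 5q_B - (1/2)(q_D) = 0.
Rearranging gives the reaction functions q_D = (354 - (1/2)q_B)/3 and q_B = (239 - (1/2)q_D)/5.
Substituting one into the other gives q_D = 111.8983 and q_B = 36.6102.
Price P = 386 - (1/2)·148.5085 = 311.7458.
Drake's profit: 311.7458·111.8983 - 32·111.8983 - 111.8983² = 18781.8460.

18781.85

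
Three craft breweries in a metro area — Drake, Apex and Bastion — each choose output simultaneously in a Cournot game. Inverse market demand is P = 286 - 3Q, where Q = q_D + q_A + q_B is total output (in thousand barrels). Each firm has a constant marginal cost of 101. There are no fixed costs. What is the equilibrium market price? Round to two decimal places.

147.25

A representative firm's profit is π_i = q_i(286 - 3Q) - 101q_i.
First-order condition (treating rivals' output as given): 185 - 6q_i - 3·Σ_{j≠i} q_j = 0.
With identical firms every q_j equals q_i, so Σ_{j≠i} q_j = 2q_i and 185 = 12q_i, giving q_i = 185/12.
Total output Q = 185/4, so price P = 286 - 3·(185/4) = 589/4.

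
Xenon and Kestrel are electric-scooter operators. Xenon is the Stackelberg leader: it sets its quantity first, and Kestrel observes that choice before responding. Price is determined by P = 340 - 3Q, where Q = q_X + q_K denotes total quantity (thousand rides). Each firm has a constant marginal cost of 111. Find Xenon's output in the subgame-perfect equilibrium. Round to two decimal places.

38.17

The follower Kestrel best-responds to any q_X: π_K = (340 - 3Q)q_K - 111q_K.
Setting the follower's marginal profit to zero, 229 - 3q_X - 6q_K = 0, i.e. q_K = (229 - 3q_X)/6.
Xenon substitutes q_K(q_X) into its own profit: π_X = q_X(340 - 3q_X - (229 - 3q_X)/2) - 111q_X = (451/2 - (3/2)q_X)q_X - 111q_X.
The leader's first-order condition 229/2 - 3q_X = 0 yields q_X = 229/6.
Then q_K = (229 - 3·(229/6))/6 = 229/12.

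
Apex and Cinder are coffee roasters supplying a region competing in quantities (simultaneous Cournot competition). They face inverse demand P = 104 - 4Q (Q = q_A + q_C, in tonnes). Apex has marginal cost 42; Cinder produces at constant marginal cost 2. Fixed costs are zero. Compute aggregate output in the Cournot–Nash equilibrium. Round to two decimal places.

13.67

Apex's profit: π_A = (104 - 4Q)q_A - (42q_A). Setting ∂π_A/∂q_A = 0: 62 - 8q_A - 4(q_C) = 0.
Cinder's first-order condition: 102 - 8q_C - 4(q_A) = 0.
Best responses: q_A = (62 - 4q_C)/8, q_C = (102 - 4q_A)/8.
Solving the pair: q_A = 11/6, q_C = 71/6.
Total output Q = 11/6 + 71/6 = 41/3.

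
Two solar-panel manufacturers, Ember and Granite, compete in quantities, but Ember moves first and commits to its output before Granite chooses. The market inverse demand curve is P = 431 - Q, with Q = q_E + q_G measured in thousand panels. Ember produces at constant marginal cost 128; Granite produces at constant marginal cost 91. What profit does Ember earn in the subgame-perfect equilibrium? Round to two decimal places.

The follower Granite best-responds to any q_E: π_G = (431 - Q)q_G - 91q_G.
Setting the follower's marginal profit to zero, 340 - q_E - 2q_G = 0, i.e. q_G = (340 - q_E)/2.
The leader anticipates this reaction. Substituting into P = 431 - Q gives P = 261 - (1/2)q_E, so π_E = (261 - (1/2)q_E)q_E - 128q_E.
Leader FOC: 133 - q_E = 0, so q_E = 133.
Then q_G = (340 - 133)/2 = 207/2.
Price P = 431 - 473/2 = 389/2.
Ember's profit: (389/2 - 128)·133 = 8844.5000.

8844.50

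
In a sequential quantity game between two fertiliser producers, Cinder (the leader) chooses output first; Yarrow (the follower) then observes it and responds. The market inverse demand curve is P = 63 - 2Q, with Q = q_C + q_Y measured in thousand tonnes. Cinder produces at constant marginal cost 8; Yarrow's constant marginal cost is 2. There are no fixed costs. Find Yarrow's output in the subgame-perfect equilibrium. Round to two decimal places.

The follower Yarrow best-responds to any q_C: π_Y = (63 - 2Q)q_Y - 2q_Y.
Setting the follower's marginal profit to zero, 61 - 2q_C - 4q_Y = 0, i.e. q_Y = (61 - 2q_C)/4.
Cinder substitutes q_Y(q_C) into its own profit: π_C = q_C(63 - 2q_C - (61 - 2q_C)/2) - 8q_C = (65/2 - q_C)q_C - 8q_C.
Leader FOC: 49/2 - 2q_C = 0, so q_C = 49/4.
Then q_Y = (61 - 2·(49/4))/4 = 73/8.

9.13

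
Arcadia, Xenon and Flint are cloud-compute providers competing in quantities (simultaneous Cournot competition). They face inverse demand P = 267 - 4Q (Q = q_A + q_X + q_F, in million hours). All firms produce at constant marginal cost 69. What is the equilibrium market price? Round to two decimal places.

118.50

Each firm earns π_i = (267 - 4Q)q_i - 69q_i.
First-order condition (treating rivals' output as given): 198 - 8q_i - 4·Σ_{j≠i} q_j = 0.
With identical firms every q_j equals q_i, so Σ_{j≠i} q_j = 2q_i and 198 = 16q_i, giving q_i = 99/8.
Total output Q = 297/8, so price P = 267 - 4·(297/8) = 237/2.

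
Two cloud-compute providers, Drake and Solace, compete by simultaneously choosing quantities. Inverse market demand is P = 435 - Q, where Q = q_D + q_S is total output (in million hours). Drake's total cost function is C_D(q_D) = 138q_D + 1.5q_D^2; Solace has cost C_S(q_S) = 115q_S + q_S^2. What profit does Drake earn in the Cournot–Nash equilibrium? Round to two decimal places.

Drake's profit: π_D = (435 - Q)q_D - (138q_D + (3/2)q_D²). Setting ∂π_D/∂q_D = 0: 297 - 5q_D - (q_S) = 0.
Solace's first-order condition: 320 - 4q_S - (q_D) = 0.
So q_D = (297 - q_S)/5 and q_S = (320 - q_D)/4.
Substituting one into the other gives q_D = 868/19 and q_S = 1303/19.
Price P = 435 - 114.2632 = 320.7368.
Drake's profit: 320.7368·(868/19) - 138·(868/19) - (3/2)(868/19)² = 5217.6177.

5217.62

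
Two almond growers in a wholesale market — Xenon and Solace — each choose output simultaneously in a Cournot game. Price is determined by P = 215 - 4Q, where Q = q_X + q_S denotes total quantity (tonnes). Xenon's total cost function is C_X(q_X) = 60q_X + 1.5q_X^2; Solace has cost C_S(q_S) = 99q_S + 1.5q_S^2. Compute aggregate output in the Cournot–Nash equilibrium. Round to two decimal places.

Xenon's profit: π_X = (215 - 4Q)q_X - (60q_X + (3/2)q_X²). Setting ∂π_X/∂q_X = 0: 155 - 11q_X - 4(q_S) = 0.
Solace's first-order condition: 116 - 11q_S - 4(q_X) = 0.
Best responses: q_X = (155 - 4q_S)/11, q_S = (116 - 4q_X)/11.
Substituting one into the other gives q_X = 1241/105 and q_S = 656/105.
Total output Q = 1241/105 + 656/105 = 271/15.

18.07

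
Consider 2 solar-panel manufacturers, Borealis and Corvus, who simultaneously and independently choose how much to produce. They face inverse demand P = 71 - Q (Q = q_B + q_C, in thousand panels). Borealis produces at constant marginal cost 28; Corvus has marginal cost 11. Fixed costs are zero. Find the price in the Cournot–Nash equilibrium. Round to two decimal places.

36.67

Borealis's profit: π_B = (71 - Q)q_B - (28q_B). Setting ∂π_B/∂q_B = 0: 43 - 2q_B - (q_C) = 0.
Corvus's profit: π_C = (71 - Q)q_C - (11q_C). Setting ∂π_C/∂q_C = 0: 60 - 2q_C - (q_B) = 0.
Best responses: q_B = (43 - q_C)/2, q_C = (60 - q_B)/2.
Substituting one into the other gives q_B = 26/3 and q_C = 77/3.
Total output Q = 103/3, so price P = 71 - 103/3 = 110/3.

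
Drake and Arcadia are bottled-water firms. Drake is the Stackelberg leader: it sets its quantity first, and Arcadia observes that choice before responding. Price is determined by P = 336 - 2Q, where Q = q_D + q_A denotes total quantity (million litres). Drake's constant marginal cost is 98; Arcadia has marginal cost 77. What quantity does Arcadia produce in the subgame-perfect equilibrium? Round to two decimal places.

37.63

The follower Arcadia best-responds to any q_D: π_A = (336 - 2Q)q_A - 77q_A.
Setting the follower's marginal profit to zero, 259 - 2q_D - 4q_A = 0, i.e. q_A = (259 - 2q_D)/4.
The leader anticipates this reaction. Substituting into P = 336 - 2Q gives P = 413/2 - q_D, so π_D = (413/2 - q_D)q_D - 98q_D.
Leader FOC: 217/2 - 2q_D = 0, so q_D = 217/4.
Then q_A = (259 - 2·(217/4))/4 = 301/8.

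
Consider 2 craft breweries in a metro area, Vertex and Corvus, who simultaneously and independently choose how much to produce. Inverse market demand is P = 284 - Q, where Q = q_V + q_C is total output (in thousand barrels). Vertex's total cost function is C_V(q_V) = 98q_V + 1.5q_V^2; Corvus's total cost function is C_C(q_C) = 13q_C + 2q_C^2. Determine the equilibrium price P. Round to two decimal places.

214.55

Vertex's profit: π_V = (284 - Q)q_V - (98q_V + (3/2)q_V²). Setting ∂π_V/∂q_V = 0: 186 - 5q_V - (q_C) = 0.
Corvus's first-order condition: 271 - 6q_C - (q_V) = 0.
Rearranging gives the reaction functions q_V = (186 - q_C)/5 and q_C = (271 - q_V)/6.
Substituting one into the other gives q_V = 845/29 and q_C = 1169/29.
Total output Q = 69.4483, so price P = 284 - 69.4483 = 214.5517.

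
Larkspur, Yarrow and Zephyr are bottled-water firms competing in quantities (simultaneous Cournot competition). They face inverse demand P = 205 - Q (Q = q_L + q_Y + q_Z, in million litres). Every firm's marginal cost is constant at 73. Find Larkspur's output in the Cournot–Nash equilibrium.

33

A representative firm's profit is π_i = q_i(205 - Q) - 73q_i.
Setting ∂π_i/∂q_i = 0 with rivals' quantities fixed: 132 - 2q_i - Σ_{j≠i} q_j = 0.
With identical firms every q_j equals q_i, so Σ_{j≠i} q_j = 2q_i and 132 = 4q_i, giving q_i = 33.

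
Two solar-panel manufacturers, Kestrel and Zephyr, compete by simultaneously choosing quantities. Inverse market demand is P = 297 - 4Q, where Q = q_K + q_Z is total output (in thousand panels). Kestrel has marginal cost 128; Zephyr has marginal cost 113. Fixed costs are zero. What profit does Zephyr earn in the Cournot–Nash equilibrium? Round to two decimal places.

Kestrel's profit: π_K = (297 - 4Q)q_K - (128q_K). Setting ∂π_K/∂q_K = 0: 169 - 8q_K - 4(q_Z) = 0.
Zephyr's first-order condition: 184 - 8q_Z - 4(q_K) = 0.
So q_K = (169 - 4q_Z)/8 and q_Z = (184 - 4q_K)/8.
Solving the pair: q_K = 77/6, q_Z = 199/12.
Price P = 297 - 4·(353/12) = 538/3.
Zephyr's profit: (538/3 - 113)·(199/12) = 1100.0278.

1100.03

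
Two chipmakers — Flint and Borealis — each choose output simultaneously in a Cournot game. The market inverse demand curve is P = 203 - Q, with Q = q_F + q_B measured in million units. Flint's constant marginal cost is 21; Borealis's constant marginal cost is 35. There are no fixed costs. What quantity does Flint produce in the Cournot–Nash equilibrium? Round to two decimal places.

Flint's profit: π_F = (203 - Q)q_F - (21q_F). Setting ∂π_F/∂q_F = 0: 182 - 2q_F - (q_B) = 0.
Borealis's profit: π_B = (203 - Q)q_B - (35q_B). Setting ∂π_B/∂q_B = 0: 168 - 2q_B - (q_F) = 0.
So q_F = (182 - q_B)/2 and q_B = (168 - q_F)/2.
Substituting one into the other gives q_F = 196/3 and q_B = 154/3.

65.33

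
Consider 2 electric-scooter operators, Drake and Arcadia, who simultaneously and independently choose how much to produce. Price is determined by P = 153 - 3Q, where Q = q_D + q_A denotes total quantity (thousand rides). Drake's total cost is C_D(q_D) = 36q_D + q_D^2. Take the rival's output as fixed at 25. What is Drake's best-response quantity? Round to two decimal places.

With the rival's output fixed at 25, Drake's profit is π_D = (153 - 3·25 - 3q_D)q_D - (36q_D + q_D²) = (78 - 3q_D)q_D - (36q_D + q_D²).
∂π_D/∂q_D = 42 - 8q_D = 0, so q_D = 21/4.

5.25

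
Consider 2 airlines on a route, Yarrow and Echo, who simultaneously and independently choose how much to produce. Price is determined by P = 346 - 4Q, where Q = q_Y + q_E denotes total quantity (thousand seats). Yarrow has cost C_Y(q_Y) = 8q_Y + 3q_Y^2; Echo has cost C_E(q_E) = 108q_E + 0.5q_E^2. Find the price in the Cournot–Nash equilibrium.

198

Yarrow's profit: π_Y = (346 - 4Q)q_Y - (8q_Y + 3q_Y²). Setting ∂π_Y/∂q_Y = 0: 338 - 14q_Y - 4(q_E) = 0.
Echo's first-order condition: 238 - 9q_E - 4(q_Y) = 0.
So q_Y = (338 - 4q_E)/14 and q_E = (238 - 4q_Y)/9.
Substituting one into the other gives q_Y = 19 and q_E = 18.
Total output Q = 37, so price P = 346 - 4·37 = 198.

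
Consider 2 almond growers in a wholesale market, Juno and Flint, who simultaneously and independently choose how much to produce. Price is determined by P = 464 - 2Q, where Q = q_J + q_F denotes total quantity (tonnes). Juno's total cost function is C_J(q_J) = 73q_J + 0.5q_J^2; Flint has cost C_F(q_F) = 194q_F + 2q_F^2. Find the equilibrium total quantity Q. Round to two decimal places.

87.67

Juno's profit: π_J = (464 - 2Q)q_J - (73q_J + (1/2)q_J²). Setting ∂π_J/∂q_J = 0: 391 - 5q_J - 2(q_F) = 0.
Flint's first-order condition: 270 - 8q_F - 2(q_J) = 0.
Best responses: q_J = (391 - 2q_F)/5, q_F = (270 - 2q_J)/8.
Solving the pair: q_J = 647/9, q_F = 142/9.
Total output Q = 647/9 + 142/9 = 263/3.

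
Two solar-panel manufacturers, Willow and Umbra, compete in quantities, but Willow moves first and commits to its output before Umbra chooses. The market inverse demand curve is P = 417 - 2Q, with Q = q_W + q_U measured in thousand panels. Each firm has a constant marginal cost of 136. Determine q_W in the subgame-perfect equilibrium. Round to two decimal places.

70.25

Solve by backward induction. Given q_W, the follower Umbra maximises π_U = (417 - 2q_W - 2q_U)q_U - 136q_U.
Setting the follower's marginal profit to zero, 281 - 2q_W - 4q_U = 0, i.e. q_U = (281 - 2q_W)/4.
Willow substitutes q_U(q_W) into its own profit: π_W = q_W(417 - 2q_W - (281 - 2q_W)/2) - 136q_W = (553/2 - q_W)q_W - 136q_W.
Leader FOC: 281/2 - 2q_W = 0, so q_W = 281/4.
Then q_U = (281 - 2·(281/4))/4 = 281/8.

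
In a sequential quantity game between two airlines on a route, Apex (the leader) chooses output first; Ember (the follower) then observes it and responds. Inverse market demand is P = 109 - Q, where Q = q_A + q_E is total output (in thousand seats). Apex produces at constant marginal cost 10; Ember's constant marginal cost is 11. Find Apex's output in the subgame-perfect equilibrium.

50

The follower Ember best-responds to any q_A: π_E = (109 - Q)q_E - 11q_E.
Follower FOC: 98 - q_A - 2q_E = 0, so q_E(q_A) = (98 - q_A)/2.
The leader anticipates this reaction. Substituting into P = 109 - Q gives P = 60 - (1/2)q_A, so π_A = (60 - (1/2)q_A)q_A - 10q_A.
Maximising: ∂π_A/∂q_A = 50 - q_A = 0, giving q_A = 50.
Then q_E = (98 - 50)/2 = 24.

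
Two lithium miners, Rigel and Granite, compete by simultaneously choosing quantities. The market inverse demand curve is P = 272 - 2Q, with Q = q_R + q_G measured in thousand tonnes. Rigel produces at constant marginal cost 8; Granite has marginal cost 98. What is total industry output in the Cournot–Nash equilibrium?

73

Rigel's profit: π_R = (272 - 2Q)q_R - (8q_R). Setting ∂π_R/∂q_R = 0: 264 - 4q_R - 2(q_G) = 0.
Granite's profit: π_G = (272 - 2Q)q_G - (98q_G). Setting ∂π_G/∂q_G = 0: 174 - 4q_G - 2(q_R) = 0.
Best responses: q_R = (264 - 2q_G)/4, q_G = (174 - 2q_R)/4.
Solving the pair: q_R = 59, q_G = 14.
Total output Q = 59 + 14 = 73.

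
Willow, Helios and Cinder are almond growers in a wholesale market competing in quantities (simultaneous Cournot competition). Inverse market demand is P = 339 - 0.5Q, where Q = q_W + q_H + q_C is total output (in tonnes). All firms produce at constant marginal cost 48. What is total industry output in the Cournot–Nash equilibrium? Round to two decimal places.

436.50

Each firm earns π_i = (339 - 0.5Q)q_i - 48q_i.
Setting ∂π_i/∂q_i = 0 with rivals' quantities fixed: 291 - q_i - (1/2)·Σ_{j≠i} q_j = 0.
By symmetry each firm produces the same amount; substituting Σ_{j≠i} q_j = 2q_i yields q_i = 291/2.
Total output Q = 291/2 + 291/2 + 291/2 = 873/2.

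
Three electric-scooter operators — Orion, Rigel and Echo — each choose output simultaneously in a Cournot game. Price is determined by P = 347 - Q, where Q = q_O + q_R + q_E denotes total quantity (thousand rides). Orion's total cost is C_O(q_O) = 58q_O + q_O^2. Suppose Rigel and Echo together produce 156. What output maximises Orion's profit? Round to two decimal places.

With rivals' combined output fixed at 156, Orion's profit is π_O = (347 - 156 - q_O)q_O - (58q_O + q_O²) = (191 - q_O)q_O - (58q_O + q_O²).
∂π_O/∂q_O = 133 - 4q_O = 0, so q_O = 133/4.

33.25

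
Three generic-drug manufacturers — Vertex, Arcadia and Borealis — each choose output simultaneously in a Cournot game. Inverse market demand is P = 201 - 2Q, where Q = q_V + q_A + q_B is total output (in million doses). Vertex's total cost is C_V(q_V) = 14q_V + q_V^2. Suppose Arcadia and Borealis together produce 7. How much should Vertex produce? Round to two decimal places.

With rivals' combined output fixed at 7, Vertex's profit is π_V = (201 - 2·7 - 2q_V)q_V - (14q_V + q_V²) = (187 - 2q_V)q_V - (14q_V + q_V²).
∂π_V/∂q_V = 173 - 6q_V = 0, so q_V = 173/6.

28.83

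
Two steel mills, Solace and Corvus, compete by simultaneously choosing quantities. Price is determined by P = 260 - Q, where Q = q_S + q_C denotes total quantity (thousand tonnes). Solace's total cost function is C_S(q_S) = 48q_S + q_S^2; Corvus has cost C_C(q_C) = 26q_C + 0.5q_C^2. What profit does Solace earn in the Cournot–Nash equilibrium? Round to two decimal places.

2671.14

Solace's profit: π_S = (260 - Q)q_S - (48q_S + q_S²). Setting ∂π_S/∂q_S = 0: 212 - 4q_S - (q_C) = 0.
Corvus's first-order condition: 234 - 3q_C - (q_S) = 0.
Best responses: q_S = (212 - q_C)/4, q_C = (234 - q_S)/3.
Solving the pair: q_S = 402/11, q_C = 724/11.
Price P = 260 - 1126/11 = 1734/11.
Solace's profit: (1734/11)·(402/11) - 48·(402/11) - (402/11)² = 2671.1405.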